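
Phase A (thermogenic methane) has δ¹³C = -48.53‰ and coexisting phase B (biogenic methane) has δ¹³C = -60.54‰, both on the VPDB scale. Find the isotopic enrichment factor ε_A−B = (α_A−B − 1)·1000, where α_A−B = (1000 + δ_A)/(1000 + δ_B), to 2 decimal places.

12.78‰

α_A−B = (1000 + -48.53) / (1000 + -60.54) = 951.47 / 939.46 = 1.012784
ε_A−B = (1.012784 − 1) × 1000 = 12.784‰
(The approximation ε ≈ δ_A − δ_B would give 12.01‰.)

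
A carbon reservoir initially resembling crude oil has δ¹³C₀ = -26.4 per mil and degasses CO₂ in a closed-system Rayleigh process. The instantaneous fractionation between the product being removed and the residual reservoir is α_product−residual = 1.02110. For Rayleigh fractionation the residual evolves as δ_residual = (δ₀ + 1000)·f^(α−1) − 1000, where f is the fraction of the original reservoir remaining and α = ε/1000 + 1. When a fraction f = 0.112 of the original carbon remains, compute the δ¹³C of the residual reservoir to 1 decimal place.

-70.4 per mil

Rayleigh residual: δ_res = (δ₀ + 1000)·f^(α−1) − 1000
α − 1 = 0.02110
f^(α−1) = 0.112^(0.02110) = 0.954857
δ_res = (-26.4 + 1000) × 0.954857 − 1000 = 929.649 − 1000 = -70.35 per mil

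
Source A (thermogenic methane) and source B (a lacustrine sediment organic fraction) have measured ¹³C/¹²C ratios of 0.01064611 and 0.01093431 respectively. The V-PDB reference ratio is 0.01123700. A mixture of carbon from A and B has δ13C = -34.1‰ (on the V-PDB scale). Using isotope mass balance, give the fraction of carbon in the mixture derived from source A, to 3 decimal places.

0.279

δ_A = (0.01064611/0.01123700 − 1)×1000 = (0.947416 − 1)×1000 = -52.584‰
δ_B = (0.01093431/0.01123700 − 1)×1000 = (0.973063 − 1)×1000 = -26.937‰
f_A = (δ_mix − δ_B)/(δ_A − δ_B) = (-34.1 − (-26.937))/(-52.584 − (-26.937))
f_A = -7.163 / -25.647 = 0.2793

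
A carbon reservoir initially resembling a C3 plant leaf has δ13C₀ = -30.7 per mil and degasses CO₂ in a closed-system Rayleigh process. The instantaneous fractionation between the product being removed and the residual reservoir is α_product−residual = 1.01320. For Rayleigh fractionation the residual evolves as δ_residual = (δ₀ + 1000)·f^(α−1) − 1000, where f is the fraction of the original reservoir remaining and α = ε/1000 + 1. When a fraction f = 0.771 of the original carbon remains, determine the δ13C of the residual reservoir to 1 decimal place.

Rayleigh residual: δ_res = (δ₀ + 1000)·f^(α−1) − 1000
α − 1 = 0.01320
f^(α−1) = 0.771^(0.01320) = 0.996573
δ_res = (-30.7 + 1000) × 0.996573 − 1000 = 965.978 − 1000 = -34.02 per mil

-34.0 per mil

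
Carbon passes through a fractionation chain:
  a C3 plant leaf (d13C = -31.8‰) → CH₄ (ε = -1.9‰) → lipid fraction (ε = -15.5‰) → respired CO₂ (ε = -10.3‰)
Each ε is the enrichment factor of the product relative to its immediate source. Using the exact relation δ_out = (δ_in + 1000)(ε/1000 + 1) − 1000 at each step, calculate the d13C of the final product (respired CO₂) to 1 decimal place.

step 1: δ = (-31.80 + 1000)·(-1.9/1000 + 1) − 1000 = -33.64‰
step 2: δ = (-33.64 + 1000)·(-15.5/1000 + 1) − 1000 = -48.62‰
step 3: δ = (-48.62 + 1000)·(-10.3/1000 + 1) − 1000 = -58.42‰

-58.4‰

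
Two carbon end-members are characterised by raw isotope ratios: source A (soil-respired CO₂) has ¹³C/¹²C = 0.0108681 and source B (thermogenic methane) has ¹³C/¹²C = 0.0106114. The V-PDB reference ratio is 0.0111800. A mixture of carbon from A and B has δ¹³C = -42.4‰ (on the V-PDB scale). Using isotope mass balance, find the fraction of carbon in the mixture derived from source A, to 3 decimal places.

0.368

δ_A = (0.0108681/0.0111800 − 1)×1000 = (0.972102 − 1)×1000 = -27.898‰
δ_B = (0.0106114/0.0111800 − 1)×1000 = (0.949141 − 1)×1000 = -50.859‰
f_A = (δ_mix − δ_B)/(δ_A − δ_B) = (-42.4 − (-50.859))/(-27.898 − (-50.859))
f_A = 8.459 / 22.961 = 0.3684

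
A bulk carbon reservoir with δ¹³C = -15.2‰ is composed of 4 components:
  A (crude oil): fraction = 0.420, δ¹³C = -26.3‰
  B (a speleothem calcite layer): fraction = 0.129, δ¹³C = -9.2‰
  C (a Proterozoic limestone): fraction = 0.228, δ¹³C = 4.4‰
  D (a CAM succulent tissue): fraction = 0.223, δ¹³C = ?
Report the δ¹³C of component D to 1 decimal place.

-17.8‰

Isotope mass balance: δ_bulk = Σ fᵢ·δᵢ.
-15.2 = 0.420×(-26.3) + 0.129×(-9.2) + 0.228×(4.4) + 0.223×δ_D
0.223·δ_D = -15.2 − (-11.230) = -3.970
δ_D = -3.970 / 0.223 = -17.80‰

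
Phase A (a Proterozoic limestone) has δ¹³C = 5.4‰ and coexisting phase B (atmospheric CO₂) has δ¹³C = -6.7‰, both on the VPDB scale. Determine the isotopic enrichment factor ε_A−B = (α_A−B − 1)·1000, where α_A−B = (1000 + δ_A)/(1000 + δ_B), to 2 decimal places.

α_A−B = (1000 + 5.4) / (1000 + -6.7) = 1005.4 / 993.3 = 1.012182
ε_A−B = (1.012182 − 1) × 1000 = 12.182‰
(The approximation ε ≈ δ_A − δ_B would give 12.1‰.)

12.18‰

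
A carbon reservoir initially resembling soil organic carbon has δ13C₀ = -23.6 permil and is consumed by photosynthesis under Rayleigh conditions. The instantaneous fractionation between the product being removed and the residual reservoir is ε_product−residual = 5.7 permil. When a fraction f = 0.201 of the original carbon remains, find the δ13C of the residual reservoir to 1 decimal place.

Rayleigh residual: δ_res = (δ₀ + 1000)·f^(α−1) − 1000
α = ε/1000 + 1 = 1.00570, so α − 1 = 0.00570
f^(α−1) = 0.201^(0.00570) = 0.990896
δ_res = (-23.6 + 1000) × 0.990896 − 1000 = 967.511 − 1000 = -32.49 permil

-32.5 permil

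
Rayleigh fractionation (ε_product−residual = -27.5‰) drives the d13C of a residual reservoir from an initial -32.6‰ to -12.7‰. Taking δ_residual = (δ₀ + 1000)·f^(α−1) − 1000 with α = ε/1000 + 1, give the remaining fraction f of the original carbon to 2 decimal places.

0.48

α − 1 = ε/1000 = -0.0275
(δ_res + 1000)/(δ₀ + 1000) = (-12.7 + 1000)/(-32.6 + 1000) = 987.3/967.4 = 1.020571
f = 1.020571^(1/-0.0275) = exp(ln(1.020571)/-0.0275) = exp(0.02036/-0.0275)
f = exp(-0.7404) = 0.4769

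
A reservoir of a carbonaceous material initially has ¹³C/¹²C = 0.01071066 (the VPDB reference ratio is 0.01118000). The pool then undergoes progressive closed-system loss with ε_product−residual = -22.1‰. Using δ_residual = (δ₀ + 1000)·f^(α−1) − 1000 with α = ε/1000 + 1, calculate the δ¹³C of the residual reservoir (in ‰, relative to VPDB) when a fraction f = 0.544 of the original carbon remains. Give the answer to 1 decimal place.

-29.0‰

δ₀ = (0.01071066/0.01118000 − 1)×1000 = (0.958020 − 1)×1000 = -41.980‰
α − 1 = ε/1000 = -0.0221
f^(α−1) = 0.544^(-0.0221) = 1.013546
δ_res = (-41.980 + 1000) × 1.013546 − 1000 = 970.997 − 1000 = -29.00‰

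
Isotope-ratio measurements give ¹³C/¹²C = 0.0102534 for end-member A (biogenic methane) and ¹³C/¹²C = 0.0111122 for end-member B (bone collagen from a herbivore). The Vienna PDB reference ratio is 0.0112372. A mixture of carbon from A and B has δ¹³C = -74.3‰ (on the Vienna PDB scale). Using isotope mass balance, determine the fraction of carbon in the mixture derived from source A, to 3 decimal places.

δ_A = (0.0102534/0.0112372 − 1)×1000 = (0.912452 − 1)×1000 = -87.548‰
δ_B = (0.0111122/0.0112372 − 1)×1000 = (0.988876 − 1)×1000 = -11.124‰
f_A = (δ_mix − δ_B)/(δ_A − δ_B) = (-74.3 − (-11.124))/(-87.548 − (-11.124))
f_A = -63.176 / -76.425 = 0.8266

0.827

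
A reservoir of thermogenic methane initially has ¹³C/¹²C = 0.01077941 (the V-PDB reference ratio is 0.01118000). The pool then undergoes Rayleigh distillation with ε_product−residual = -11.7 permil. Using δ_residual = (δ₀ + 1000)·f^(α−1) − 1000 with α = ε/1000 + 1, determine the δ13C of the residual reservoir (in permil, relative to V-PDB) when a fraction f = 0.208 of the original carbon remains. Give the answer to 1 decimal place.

-18.0 permil

δ₀ = (0.01077941/0.01118000 − 1)×1000 = (0.964169 − 1)×1000 = -35.831 permil
α − 1 = ε/1000 = -0.0117
f^(α−1) = 0.208^(-0.0117) = 1.018541
δ_res = (-35.831 + 1000) × 1.018541 − 1000 = 982.046 − 1000 = -17.95 permil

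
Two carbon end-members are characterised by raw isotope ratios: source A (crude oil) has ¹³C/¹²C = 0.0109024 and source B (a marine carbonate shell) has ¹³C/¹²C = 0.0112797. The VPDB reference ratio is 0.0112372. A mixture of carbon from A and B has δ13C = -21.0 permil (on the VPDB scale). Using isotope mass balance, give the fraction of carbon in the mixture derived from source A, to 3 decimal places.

0.738

δ_A = (0.0109024/0.0112372 − 1)×1000 = (0.970206 − 1)×1000 = -29.794 permil
δ_B = (0.0112797/0.0112372 − 1)×1000 = (1.003782 − 1)×1000 = 3.782 permil
f_A = (δ_mix − δ_B)/(δ_A − δ_B) = (-21.0 − (3.782))/(-29.794 − (3.782))
f_A = -24.782 / -33.576 = 0.7381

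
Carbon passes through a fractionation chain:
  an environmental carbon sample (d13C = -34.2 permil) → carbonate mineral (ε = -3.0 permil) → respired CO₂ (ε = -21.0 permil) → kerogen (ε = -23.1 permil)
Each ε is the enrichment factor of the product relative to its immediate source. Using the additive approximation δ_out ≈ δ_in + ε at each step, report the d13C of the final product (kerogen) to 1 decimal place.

-81.3 permil

step 1: δ ≈ -34.2 + (-3.0) = -37.2 permil
step 2: δ ≈ -37.2 + (-21.0) = -58.2 permil
step 3: δ ≈ -58.2 + (-23.1) = -81.3 permil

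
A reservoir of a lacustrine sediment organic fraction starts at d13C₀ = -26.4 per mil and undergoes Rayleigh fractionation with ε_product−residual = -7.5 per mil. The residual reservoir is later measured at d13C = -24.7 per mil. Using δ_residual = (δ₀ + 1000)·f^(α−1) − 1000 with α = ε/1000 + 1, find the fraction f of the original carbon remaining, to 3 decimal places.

0.792

α − 1 = ε/1000 = -0.0075
(δ_res + 1000)/(δ₀ + 1000) = (-24.7 + 1000)/(-26.4 + 1000) = 975.3/973.6 = 1.001746
f = 1.001746^(1/-0.0075) = exp(ln(1.001746)/-0.0075) = exp(0.00174/-0.0075)
f = exp(-0.2326) = 0.7925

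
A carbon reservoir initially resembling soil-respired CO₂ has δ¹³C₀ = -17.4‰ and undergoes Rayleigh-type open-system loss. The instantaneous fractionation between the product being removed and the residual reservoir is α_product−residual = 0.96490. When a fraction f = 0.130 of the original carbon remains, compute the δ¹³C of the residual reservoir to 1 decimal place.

Rayleigh residual: δ_res = (δ₀ + 1000)·f^(α−1) − 1000
α − 1 = -0.03510
f^(α−1) = 0.130^(-0.03510) = 1.074238
δ_res = (-17.4 + 1000) × 1.074238 − 1000 = 1055.546 − 1000 = 55.55‰

55.5‰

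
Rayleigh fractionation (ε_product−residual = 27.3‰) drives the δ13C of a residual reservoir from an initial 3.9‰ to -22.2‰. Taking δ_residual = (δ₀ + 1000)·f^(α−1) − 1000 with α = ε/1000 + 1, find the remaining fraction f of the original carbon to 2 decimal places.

α − 1 = ε/1000 = 0.0273
(δ_res + 1000)/(δ₀ + 1000) = (-22.2 + 1000)/(3.9 + 1000) = 977.8/1003.9 = 0.974001
f = 0.974001^(1/0.0273) = exp(ln(0.974001)/0.0273) = exp(-0.02634/0.0273)
f = exp(-0.9649) = 0.3810

0.38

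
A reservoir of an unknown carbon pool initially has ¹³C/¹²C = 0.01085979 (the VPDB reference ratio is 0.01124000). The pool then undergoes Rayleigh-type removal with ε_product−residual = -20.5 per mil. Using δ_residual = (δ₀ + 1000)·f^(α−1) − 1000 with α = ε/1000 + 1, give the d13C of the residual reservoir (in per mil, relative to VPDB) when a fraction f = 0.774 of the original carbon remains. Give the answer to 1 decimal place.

-28.7 per mil

δ₀ = (0.01085979/0.01124000 − 1)×1000 = (0.966173 − 1)×1000 = -33.827 per mil
α − 1 = ε/1000 = -0.0205
f^(α−1) = 0.774^(-0.0205) = 1.005266
δ_res = (-33.827 + 1000) × 1.005266 − 1000 = 971.261 − 1000 = -28.74 per mil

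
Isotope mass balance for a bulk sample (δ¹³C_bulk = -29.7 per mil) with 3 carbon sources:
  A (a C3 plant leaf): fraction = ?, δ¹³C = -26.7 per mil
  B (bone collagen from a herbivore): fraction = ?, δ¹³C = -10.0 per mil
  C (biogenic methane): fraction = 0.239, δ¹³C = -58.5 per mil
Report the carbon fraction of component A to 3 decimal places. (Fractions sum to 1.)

Let f_A and f_B be the unknown fractions; fractions sum to 1 so f_A + f_B = 0.761.
Mass balance: Σ fᵢ·δᵢ = δ_bulk ⇒ f_A·(-26.7) + f_B·(-10.0) = -29.7 − (-13.981) = -15.719
Substitute f_B = 0.761 − f_A:
f_A·(-26.7 − -10.0) = -15.719 − 0.761×(-10.0) = -8.108
f_A = -8.108 / -16.7 = 0.4855

0.486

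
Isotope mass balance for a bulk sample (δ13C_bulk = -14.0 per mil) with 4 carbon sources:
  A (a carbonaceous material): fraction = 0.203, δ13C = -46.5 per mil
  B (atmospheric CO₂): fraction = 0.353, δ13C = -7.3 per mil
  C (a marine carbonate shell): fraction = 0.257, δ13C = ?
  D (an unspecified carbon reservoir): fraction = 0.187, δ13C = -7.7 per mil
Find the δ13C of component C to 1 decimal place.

Isotope mass balance: δ_bulk = Σ fᵢ·δᵢ.
-14.0 = 0.203×(-46.5) + 0.353×(-7.3) + 0.257×δ_C + 0.187×(-7.7)
0.257·δ_C = -14.0 − (-13.456) = -0.544
δ_C = -0.544 / 0.257 = -2.12 per mil

-2.1 per mil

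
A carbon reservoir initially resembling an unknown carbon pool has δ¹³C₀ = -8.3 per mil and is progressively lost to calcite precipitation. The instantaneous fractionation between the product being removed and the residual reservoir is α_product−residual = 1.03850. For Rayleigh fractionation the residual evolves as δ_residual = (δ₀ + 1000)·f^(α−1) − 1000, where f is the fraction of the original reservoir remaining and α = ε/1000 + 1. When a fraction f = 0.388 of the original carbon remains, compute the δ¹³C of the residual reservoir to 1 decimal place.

Rayleigh residual: δ_res = (δ₀ + 1000)·f^(α−1) − 1000
α − 1 = 0.03850
f^(α−1) = 0.388^(0.03850) = 0.964206
δ_res = (-8.3 + 1000) × 0.964206 − 1000 = 956.204 − 1000 = -43.80 per mil

-43.8 per mil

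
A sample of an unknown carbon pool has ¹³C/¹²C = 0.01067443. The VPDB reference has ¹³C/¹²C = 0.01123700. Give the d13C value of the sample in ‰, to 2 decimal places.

d13C = (R_sample / R_standard − 1) × 1000
R_sample / R_standard = 0.01067443 / 0.01123700 = 0.949936
d13C = (0.949936 − 1) × 1000 = -50.064‰

-50.06‰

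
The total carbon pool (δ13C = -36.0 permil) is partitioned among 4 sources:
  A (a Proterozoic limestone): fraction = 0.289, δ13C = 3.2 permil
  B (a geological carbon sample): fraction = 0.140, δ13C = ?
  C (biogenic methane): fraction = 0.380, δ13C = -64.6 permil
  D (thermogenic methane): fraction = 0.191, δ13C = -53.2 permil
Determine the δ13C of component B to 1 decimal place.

Isotope mass balance: δ_bulk = Σ fᵢ·δᵢ.
-36.0 = 0.289×(3.2) + 0.140×δ_B + 0.380×(-64.6) + 0.191×(-53.2)
0.140·δ_B = -36.0 − (-33.784) = -2.216
δ_B = -2.216 / 0.140 = -15.83 permil

-15.8 permil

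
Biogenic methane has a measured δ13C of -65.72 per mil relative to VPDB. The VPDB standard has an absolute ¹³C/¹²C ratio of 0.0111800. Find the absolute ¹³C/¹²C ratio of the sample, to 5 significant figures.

R_sample = R_standard × (δ13C/1000 + 1)
R_sample = 0.0111800 × (-65.72/1000 + 1) = 0.0111800 × 0.934280
R_sample = 0.0104453

0.010445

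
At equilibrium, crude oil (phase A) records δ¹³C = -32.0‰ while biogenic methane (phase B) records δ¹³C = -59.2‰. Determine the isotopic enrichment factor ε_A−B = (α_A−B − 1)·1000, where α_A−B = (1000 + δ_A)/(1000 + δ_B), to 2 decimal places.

α_A−B = (1000 + -32.0) / (1000 + -59.2) = 968.0 / 940.8 = 1.028912
ε_A−B = (1.028912 − 1) × 1000 = 28.912‰
(The approximation ε ≈ δ_A − δ_B would give 27.2‰.)

28.91‰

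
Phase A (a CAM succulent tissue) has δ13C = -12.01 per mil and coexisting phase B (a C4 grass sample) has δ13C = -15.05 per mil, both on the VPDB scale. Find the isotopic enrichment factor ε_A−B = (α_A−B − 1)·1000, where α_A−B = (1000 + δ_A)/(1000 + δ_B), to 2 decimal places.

3.09 per mil

α_A−B = (1000 + -12.01) / (1000 + -15.05) = 987.99 / 984.95 = 1.003086
ε_A−B = (1.003086 − 1) × 1000 = 3.086 per mil
(The approximation ε ≈ δ_A − δ_B would give 3.04 per mil.)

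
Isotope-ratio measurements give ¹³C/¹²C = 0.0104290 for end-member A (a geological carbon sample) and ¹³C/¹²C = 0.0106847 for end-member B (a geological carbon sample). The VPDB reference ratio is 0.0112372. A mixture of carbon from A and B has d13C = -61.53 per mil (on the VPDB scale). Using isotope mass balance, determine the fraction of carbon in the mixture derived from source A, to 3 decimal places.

δ_A = (0.0104290/0.0112372 − 1)×1000 = (0.928078 − 1)×1000 = -71.922 per mil
δ_B = (0.0106847/0.0112372 − 1)×1000 = (0.950833 − 1)×1000 = -49.167 per mil
f_A = (δ_mix − δ_B)/(δ_A − δ_B) = (-61.53 − (-49.167))/(-71.922 − (-49.167))
f_A = -12.363 / -22.755 = 0.5433

0.543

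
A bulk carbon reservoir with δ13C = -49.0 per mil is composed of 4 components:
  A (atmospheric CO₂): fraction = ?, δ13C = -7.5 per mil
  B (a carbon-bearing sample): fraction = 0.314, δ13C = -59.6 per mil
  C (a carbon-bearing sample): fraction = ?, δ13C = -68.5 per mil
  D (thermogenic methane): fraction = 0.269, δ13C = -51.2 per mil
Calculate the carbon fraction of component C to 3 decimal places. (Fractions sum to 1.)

Let f_C and f_A be the unknown fractions; fractions sum to 1 so f_C + f_A = 0.417.
Mass balance: Σ fᵢ·δᵢ = δ_bulk ⇒ f_C·(-68.5) + f_A·(-7.5) = -49.0 − (-32.487) = -16.513
Substitute f_A = 0.417 − f_C:
f_C·(-68.5 − -7.5) = -16.513 − 0.417×(-7.5) = -13.385
f_C = -13.385 / -61.0 = 0.2194

0.219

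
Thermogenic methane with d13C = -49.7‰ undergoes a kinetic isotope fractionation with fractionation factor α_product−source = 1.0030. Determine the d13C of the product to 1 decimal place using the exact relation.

δ_product = (δ_source + 1000)·α − 1000
δ_product = (-49.7 + 1000) × 1.0030 − 1000
δ_product = 953.151 − 1000 = -46.85‰

-46.8‰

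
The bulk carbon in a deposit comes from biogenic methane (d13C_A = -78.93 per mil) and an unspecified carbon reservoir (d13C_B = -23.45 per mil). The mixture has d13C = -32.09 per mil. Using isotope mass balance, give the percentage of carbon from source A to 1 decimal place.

δ_mix = f_A·δ_A + (1 − f_A)·δ_B  ⇒  f_A = (δ_mix − δ_B)/(δ_A − δ_B)
f_A = (-32.09 − (-23.45)) / (-78.93 − (-23.45))
f_A = -8.64 / -55.48 = 0.1557

15.6%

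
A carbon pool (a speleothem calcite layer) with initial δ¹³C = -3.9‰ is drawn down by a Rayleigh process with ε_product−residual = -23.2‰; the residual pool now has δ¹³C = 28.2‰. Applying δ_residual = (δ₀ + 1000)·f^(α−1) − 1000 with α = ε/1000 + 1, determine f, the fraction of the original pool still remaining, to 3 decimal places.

0.255

α − 1 = ε/1000 = -0.0232
(δ_res + 1000)/(δ₀ + 1000) = (28.2 + 1000)/(-3.9 + 1000) = 1028.2/996.1 = 1.032226
f = 1.032226^(1/-0.0232) = exp(ln(1.032226)/-0.0232) = exp(0.03172/-0.0232)
f = exp(-1.3671) = 0.2548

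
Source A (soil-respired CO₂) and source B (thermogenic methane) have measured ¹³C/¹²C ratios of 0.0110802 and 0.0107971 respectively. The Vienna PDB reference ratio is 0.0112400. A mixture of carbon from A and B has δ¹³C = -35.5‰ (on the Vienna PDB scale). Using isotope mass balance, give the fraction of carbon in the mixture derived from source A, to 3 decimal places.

δ_A = (0.0110802/0.0112400 − 1)×1000 = (0.985783 − 1)×1000 = -14.217‰
δ_B = (0.0107971/0.0112400 − 1)×1000 = (0.960596 − 1)×1000 = -39.404‰
f_A = (δ_mix − δ_B)/(δ_A − δ_B) = (-35.5 − (-39.404))/(-14.217 − (-39.404))
f_A = 3.904 / 25.187 = 0.1550

0.155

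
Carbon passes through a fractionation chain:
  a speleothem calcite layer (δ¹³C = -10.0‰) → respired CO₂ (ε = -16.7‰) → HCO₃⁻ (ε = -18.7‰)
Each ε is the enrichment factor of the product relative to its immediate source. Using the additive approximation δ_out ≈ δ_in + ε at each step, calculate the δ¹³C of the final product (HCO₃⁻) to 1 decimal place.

-45.4‰

step 1: δ ≈ -10.0 + (-16.7) = -26.7‰
step 2: δ ≈ -26.7 + (-18.7) = -45.4‰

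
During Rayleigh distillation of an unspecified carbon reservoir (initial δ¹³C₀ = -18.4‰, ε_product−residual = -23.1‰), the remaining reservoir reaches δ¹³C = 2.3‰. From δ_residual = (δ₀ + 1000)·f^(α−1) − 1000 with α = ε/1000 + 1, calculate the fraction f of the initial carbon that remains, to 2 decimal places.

α − 1 = ε/1000 = -0.0231
(δ_res + 1000)/(δ₀ + 1000) = (2.3 + 1000)/(-18.4 + 1000) = 1002.3/981.6 = 1.021088
f = 1.021088^(1/-0.0231) = exp(ln(1.021088)/-0.0231) = exp(0.02087/-0.0231)
f = exp(-0.9034) = 0.4052

0.41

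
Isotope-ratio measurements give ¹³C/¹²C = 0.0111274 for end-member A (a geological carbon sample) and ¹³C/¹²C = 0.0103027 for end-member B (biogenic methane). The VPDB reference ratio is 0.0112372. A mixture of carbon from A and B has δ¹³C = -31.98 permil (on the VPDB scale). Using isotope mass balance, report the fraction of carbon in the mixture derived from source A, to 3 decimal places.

δ_A = (0.0111274/0.0112372 − 1)×1000 = (0.990229 − 1)×1000 = -9.771 permil
δ_B = (0.0103027/0.0112372 − 1)×1000 = (0.916839 − 1)×1000 = -83.161 permil
f_A = (δ_mix − δ_B)/(δ_A − δ_B) = (-31.98 − (-83.161))/(-9.771 − (-83.161))
f_A = 51.181 / 73.390 = 0.6974

0.697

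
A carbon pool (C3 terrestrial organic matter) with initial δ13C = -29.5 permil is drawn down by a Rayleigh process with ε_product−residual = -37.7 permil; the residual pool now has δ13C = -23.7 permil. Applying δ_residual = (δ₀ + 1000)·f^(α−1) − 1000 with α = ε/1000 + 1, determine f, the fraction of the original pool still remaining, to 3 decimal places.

0.854

α − 1 = ε/1000 = -0.0377
(δ_res + 1000)/(δ₀ + 1000) = (-23.7 + 1000)/(-29.5 + 1000) = 976.3/970.5 = 1.005976
f = 1.005976^(1/-0.0377) = exp(ln(1.005976)/-0.0377) = exp(0.00596/-0.0377)
f = exp(-0.1581) = 0.8538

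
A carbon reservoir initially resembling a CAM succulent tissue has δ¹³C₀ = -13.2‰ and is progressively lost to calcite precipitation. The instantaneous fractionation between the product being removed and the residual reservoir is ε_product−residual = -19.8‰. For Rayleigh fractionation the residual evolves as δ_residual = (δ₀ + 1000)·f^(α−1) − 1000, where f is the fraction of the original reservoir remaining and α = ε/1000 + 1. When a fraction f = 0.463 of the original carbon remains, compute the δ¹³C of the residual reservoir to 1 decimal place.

2.0‰

Rayleigh residual: δ_res = (δ₀ + 1000)·f^(α−1) − 1000
α = ε/1000 + 1 = 0.98020, so α − 1 = -0.01980
f^(α−1) = 0.463^(-0.01980) = 1.015363
δ_res = (-13.2 + 1000) × 1.015363 − 1000 = 1001.961 − 1000 = 1.96‰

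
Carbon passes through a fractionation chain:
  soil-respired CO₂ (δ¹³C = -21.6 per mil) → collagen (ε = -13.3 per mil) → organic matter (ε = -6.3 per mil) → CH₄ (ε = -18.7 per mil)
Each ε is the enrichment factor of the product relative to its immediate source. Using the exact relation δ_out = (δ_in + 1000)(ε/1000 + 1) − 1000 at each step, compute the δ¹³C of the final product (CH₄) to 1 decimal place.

step 1: δ = (-21.60 + 1000)·(-13.3/1000 + 1) − 1000 = -34.61 per mil
step 2: δ = (-34.61 + 1000)·(-6.3/1000 + 1) − 1000 = -40.69 per mil
step 3: δ = (-40.69 + 1000)·(-18.7/1000 + 1) − 1000 = -58.63 per mil

-58.6 per mil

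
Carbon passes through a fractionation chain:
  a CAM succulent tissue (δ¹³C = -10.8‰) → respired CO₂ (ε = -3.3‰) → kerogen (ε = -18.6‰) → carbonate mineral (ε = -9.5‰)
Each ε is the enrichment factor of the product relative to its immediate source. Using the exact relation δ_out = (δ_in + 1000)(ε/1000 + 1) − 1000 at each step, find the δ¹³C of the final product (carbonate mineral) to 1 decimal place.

step 1: δ = (-10.80 + 1000)·(-3.3/1000 + 1) − 1000 = -14.06‰
step 2: δ = (-14.06 + 1000)·(-18.6/1000 + 1) − 1000 = -32.40‰
step 3: δ = (-32.40 + 1000)·(-9.5/1000 + 1) − 1000 = -41.59‰

-41.6‰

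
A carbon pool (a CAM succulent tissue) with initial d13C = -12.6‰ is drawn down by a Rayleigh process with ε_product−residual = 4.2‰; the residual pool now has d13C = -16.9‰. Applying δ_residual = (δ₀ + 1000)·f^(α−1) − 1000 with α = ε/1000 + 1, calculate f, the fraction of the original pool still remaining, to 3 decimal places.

0.354

α − 1 = ε/1000 = 0.0042
(δ_res + 1000)/(δ₀ + 1000) = (-16.9 + 1000)/(-12.6 + 1000) = 983.1/987.4 = 0.995645
f = 0.995645^(1/0.0042) = exp(ln(0.995645)/0.0042) = exp(-0.00436/0.0042)
f = exp(-1.0391) = 0.3538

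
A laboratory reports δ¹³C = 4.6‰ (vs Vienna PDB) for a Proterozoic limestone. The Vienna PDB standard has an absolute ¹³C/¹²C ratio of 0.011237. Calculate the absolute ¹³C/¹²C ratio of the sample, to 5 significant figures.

0.011289

R_sample = R_standard × (δ¹³C/1000 + 1)
R_sample = 0.011237 × (4.6/1000 + 1) = 0.011237 × 1.004600
R_sample = 0.0112887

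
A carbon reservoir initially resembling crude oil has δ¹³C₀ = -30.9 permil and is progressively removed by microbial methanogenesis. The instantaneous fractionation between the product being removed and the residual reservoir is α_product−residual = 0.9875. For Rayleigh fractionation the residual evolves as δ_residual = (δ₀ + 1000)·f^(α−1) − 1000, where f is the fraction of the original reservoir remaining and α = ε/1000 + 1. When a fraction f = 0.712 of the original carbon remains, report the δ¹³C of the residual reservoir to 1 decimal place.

Rayleigh residual: δ_res = (δ₀ + 1000)·f^(α−1) − 1000
α − 1 = -0.01250
f^(α−1) = 0.712^(-0.01250) = 1.004255
δ_res = (-30.9 + 1000) × 1.004255 − 1000 = 973.224 − 1000 = -26.78 permil

-26.8 permil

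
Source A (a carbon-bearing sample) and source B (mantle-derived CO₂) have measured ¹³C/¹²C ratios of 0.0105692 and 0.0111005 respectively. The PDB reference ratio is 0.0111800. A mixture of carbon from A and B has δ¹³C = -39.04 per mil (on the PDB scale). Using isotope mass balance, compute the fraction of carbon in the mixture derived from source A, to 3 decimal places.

0.672

δ_A = (0.0105692/0.0111800 − 1)×1000 = (0.945367 − 1)×1000 = -54.633 per mil
δ_B = (0.0111005/0.0111800 − 1)×1000 = (0.992889 − 1)×1000 = -7.111 per mil
f_A = (δ_mix − δ_B)/(δ_A − δ_B) = (-39.04 − (-7.111))/(-54.633 − (-7.111))
f_A = -31.929 / -47.522 = 0.6719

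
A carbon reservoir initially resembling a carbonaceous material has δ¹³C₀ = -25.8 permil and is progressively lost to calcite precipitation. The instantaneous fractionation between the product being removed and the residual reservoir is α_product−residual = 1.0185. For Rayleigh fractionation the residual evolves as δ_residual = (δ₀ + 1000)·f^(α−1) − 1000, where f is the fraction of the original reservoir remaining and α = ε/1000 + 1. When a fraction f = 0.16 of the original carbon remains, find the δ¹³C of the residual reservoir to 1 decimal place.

-58.3 permil

Rayleigh residual: δ_res = (δ₀ + 1000)·f^(α−1) − 1000
α − 1 = 0.01850
f^(α−1) = 0.16^(0.01850) = 0.966666
δ_res = (-25.8 + 1000) × 0.966666 − 1000 = 941.726 − 1000 = -58.27 permil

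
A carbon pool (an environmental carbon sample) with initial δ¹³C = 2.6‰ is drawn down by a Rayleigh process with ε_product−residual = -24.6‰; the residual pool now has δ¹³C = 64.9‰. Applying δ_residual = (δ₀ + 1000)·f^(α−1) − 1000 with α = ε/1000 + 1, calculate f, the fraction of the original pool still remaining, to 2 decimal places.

0.09

α − 1 = ε/1000 = -0.0246
(δ_res + 1000)/(δ₀ + 1000) = (64.9 + 1000)/(2.6 + 1000) = 1064.9/1002.6 = 1.062138
f = 1.062138^(1/-0.0246) = exp(ln(1.062138)/-0.0246) = exp(0.06028/-0.0246)
f = exp(-2.4506) = 0.0862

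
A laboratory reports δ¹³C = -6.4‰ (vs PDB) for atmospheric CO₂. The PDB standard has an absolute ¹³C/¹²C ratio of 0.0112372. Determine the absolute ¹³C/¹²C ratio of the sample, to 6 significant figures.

0.0111653

R_sample = R_standard × (δ¹³C/1000 + 1)
R_sample = 0.0112372 × (-6.4/1000 + 1) = 0.0112372 × 0.993600
R_sample = 0.0111653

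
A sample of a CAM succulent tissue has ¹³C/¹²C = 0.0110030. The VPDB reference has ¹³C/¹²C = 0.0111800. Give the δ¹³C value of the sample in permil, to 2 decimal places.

δ¹³C = (R_sample / R_standard − 1) × 1000
R_sample / R_standard = 0.0110030 / 0.0111800 = 0.984168
δ¹³C = (0.984168 − 1) × 1000 = -15.832 permil

-15.83 permil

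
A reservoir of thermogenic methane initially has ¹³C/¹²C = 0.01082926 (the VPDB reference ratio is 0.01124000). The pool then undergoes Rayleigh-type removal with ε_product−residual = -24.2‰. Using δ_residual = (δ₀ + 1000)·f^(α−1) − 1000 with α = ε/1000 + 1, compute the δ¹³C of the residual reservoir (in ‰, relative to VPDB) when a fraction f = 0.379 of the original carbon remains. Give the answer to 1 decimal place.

-13.7‰

δ₀ = (0.01082926/0.01124000 − 1)×1000 = (0.963457 − 1)×1000 = -36.543‰
α − 1 = ε/1000 = -0.0242
f^(α−1) = 0.379^(-0.0242) = 1.023757
δ_res = (-36.543 + 1000) × 1.023757 − 1000 = 986.346 − 1000 = -13.65‰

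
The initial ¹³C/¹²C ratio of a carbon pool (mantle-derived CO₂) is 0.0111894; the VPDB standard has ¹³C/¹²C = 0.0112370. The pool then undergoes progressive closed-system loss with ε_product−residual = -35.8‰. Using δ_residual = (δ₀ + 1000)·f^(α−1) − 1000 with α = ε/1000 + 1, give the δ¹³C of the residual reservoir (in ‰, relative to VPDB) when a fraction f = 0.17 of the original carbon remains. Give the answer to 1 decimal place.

61.0‰

δ₀ = (0.0111894/0.0112370 − 1)×1000 = (0.995764 − 1)×1000 = -4.236‰
α − 1 = ε/1000 = -0.0358
f^(α−1) = 0.17^(-0.0358) = 1.065491
δ_res = (-4.236 + 1000) × 1.065491 − 1000 = 1060.978 − 1000 = 60.98‰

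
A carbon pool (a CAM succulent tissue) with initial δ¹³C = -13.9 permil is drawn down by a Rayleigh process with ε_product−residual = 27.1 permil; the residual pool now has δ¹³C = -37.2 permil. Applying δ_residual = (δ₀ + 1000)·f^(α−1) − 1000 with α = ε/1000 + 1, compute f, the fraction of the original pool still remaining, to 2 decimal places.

α − 1 = ε/1000 = 0.0271
(δ_res + 1000)/(δ₀ + 1000) = (-37.2 + 1000)/(-13.9 + 1000) = 962.8/986.1 = 0.976372
f = 0.976372^(1/0.0271) = exp(ln(0.976372)/0.0271) = exp(-0.02391/0.0271)
f = exp(-0.8824) = 0.4138

0.41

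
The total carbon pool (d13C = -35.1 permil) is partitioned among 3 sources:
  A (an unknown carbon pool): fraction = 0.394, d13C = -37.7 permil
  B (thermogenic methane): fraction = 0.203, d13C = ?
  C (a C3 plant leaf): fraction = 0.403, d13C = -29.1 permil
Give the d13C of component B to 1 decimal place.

Isotope mass balance: δ_bulk = Σ fᵢ·δᵢ.
-35.1 = 0.394×(-37.7) + 0.203×δ_B + 0.403×(-29.1)
0.203·δ_B = -35.1 − (-26.581) = -8.519
δ_B = -8.519 / 0.203 = -41.97 permil

-42.0 permil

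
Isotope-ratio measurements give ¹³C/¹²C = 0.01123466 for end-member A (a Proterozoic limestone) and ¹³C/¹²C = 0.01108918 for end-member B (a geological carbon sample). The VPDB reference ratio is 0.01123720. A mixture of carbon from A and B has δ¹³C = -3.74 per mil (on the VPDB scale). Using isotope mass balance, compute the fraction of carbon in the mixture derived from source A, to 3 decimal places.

δ_A = (0.01123466/0.01123720 − 1)×1000 = (0.999774 − 1)×1000 = -0.226 per mil
δ_B = (0.01108918/0.01123720 − 1)×1000 = (0.986828 − 1)×1000 = -13.172 per mil
f_A = (δ_mix − δ_B)/(δ_A − δ_B) = (-3.74 − (-13.172))/(-0.226 − (-13.172))
f_A = 9.432 / 12.946 = 0.7286

0.729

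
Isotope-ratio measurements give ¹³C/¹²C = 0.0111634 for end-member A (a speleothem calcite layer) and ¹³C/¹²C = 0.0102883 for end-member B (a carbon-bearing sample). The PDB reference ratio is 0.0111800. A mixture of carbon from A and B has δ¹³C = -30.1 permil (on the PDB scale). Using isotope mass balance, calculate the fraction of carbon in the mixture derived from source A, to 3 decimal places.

0.634

δ_A = (0.0111634/0.0111800 − 1)×1000 = (0.998515 − 1)×1000 = -1.485 permil
δ_B = (0.0102883/0.0111800 − 1)×1000 = (0.920242 − 1)×1000 = -79.758 permil
f_A = (δ_mix − δ_B)/(δ_A − δ_B) = (-30.1 − (-79.758))/(-1.485 − (-79.758))
f_A = 49.658 / 78.274 = 0.6344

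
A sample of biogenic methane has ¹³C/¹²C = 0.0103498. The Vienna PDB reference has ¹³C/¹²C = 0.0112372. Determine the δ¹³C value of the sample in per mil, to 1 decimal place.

δ¹³C = (R_sample / R_standard − 1) × 1000
R_sample / R_standard = 0.0103498 / 0.0112372 = 0.921030
δ¹³C = (0.921030 − 1) × 1000 = -78.97 per mil

-79.0 per mil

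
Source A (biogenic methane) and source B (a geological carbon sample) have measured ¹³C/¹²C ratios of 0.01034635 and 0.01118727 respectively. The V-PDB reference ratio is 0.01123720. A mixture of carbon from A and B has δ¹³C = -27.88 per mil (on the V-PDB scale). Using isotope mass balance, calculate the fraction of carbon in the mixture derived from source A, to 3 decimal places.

δ_A = (0.01034635/0.01123720 − 1)×1000 = (0.920723 − 1)×1000 = -79.277 per mil
δ_B = (0.01118727/0.01123720 − 1)×1000 = (0.995557 − 1)×1000 = -4.443 per mil
f_A = (δ_mix − δ_B)/(δ_A − δ_B) = (-27.88 − (-4.443))/(-79.277 − (-4.443))
f_A = -23.437 / -74.834 = 0.3132

0.313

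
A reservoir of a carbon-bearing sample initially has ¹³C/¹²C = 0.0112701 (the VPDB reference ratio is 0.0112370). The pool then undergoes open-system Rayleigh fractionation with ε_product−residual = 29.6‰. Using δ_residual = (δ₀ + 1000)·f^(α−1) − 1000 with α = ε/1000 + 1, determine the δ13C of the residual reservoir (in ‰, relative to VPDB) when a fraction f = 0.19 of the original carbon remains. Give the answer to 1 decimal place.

-45.2‰

δ₀ = (0.0112701/0.0112370 − 1)×1000 = (1.002946 − 1)×1000 = 2.946‰
α − 1 = ε/1000 = 0.0296
f^(α−1) = 0.19^(0.0296) = 0.952031
δ_res = (2.946 + 1000) × 0.952031 − 1000 = 954.835 − 1000 = -45.16‰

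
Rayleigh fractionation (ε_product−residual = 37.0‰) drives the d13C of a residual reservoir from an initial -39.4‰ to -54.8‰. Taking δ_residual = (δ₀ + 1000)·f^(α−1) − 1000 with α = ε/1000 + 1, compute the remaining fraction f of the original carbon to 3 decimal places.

α − 1 = ε/1000 = 0.0370
(δ_res + 1000)/(δ₀ + 1000) = (-54.8 + 1000)/(-39.4 + 1000) = 945.2/960.6 = 0.983968
f = 0.983968^(1/0.0370) = exp(ln(0.983968)/0.0370) = exp(-0.01616/0.0370)
f = exp(-0.4368) = 0.6461

0.646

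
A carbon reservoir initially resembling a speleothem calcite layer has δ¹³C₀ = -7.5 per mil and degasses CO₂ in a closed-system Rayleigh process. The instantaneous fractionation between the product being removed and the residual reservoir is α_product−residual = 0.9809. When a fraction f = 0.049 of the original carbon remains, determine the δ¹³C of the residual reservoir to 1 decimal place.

51.4 per mil

Rayleigh residual: δ_res = (δ₀ + 1000)·f^(α−1) − 1000
α − 1 = -0.01910
f^(α−1) = 0.049^(-0.01910) = 1.059296
δ_res = (-7.5 + 1000) × 1.059296 − 1000 = 1051.351 − 1000 = 51.35 per mil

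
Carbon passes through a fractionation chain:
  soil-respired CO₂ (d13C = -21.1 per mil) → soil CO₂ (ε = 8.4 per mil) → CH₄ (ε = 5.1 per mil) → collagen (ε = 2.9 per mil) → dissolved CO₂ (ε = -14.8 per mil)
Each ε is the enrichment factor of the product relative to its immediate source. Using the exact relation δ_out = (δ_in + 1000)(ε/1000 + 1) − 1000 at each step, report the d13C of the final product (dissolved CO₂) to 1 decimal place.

-19.7 per mil

step 1: δ = (-21.10 + 1000)·(8.4/1000 + 1) − 1000 = -12.88 per mil
step 2: δ = (-12.88 + 1000)·(5.1/1000 + 1) − 1000 = -7.84 per mil
step 3: δ = (-7.84 + 1000)·(2.9/1000 + 1) − 1000 = -4.97 per mil
step 4: δ = (-4.97 + 1000)·(-14.8/1000 + 1) − 1000 = -19.69 per mil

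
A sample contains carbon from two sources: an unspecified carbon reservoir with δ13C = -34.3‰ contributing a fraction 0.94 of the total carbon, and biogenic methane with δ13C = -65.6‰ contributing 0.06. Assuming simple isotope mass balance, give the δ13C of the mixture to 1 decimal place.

-36.2‰

δ_mix = f_A·δ_A + f_B·δ_B
δ_mix = 0.94 × (-34.3) + 0.06 × (-65.6)
δ_mix = -32.24 + -3.94 = -36.18‰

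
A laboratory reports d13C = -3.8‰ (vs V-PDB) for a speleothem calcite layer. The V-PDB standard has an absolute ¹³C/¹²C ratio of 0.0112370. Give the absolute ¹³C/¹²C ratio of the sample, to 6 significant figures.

0.0111943

R_sample = R_standard × (d13C/1000 + 1)
R_sample = 0.0112370 × (-3.8/1000 + 1) = 0.0112370 × 0.996200
R_sample = 0.0111943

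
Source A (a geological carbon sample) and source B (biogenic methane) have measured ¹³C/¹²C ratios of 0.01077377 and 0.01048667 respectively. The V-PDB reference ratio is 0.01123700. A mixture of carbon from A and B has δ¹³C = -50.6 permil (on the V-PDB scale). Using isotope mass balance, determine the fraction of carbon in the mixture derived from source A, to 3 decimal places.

δ_A = (0.01077377/0.01123700 − 1)×1000 = (0.958776 − 1)×1000 = -41.224 permil
δ_B = (0.01048667/0.01123700 − 1)×1000 = (0.933227 − 1)×1000 = -66.773 permil
f_A = (δ_mix − δ_B)/(δ_A − δ_B) = (-50.6 − (-66.773))/(-41.224 − (-66.773))
f_A = 16.173 / 25.550 = 0.6330

0.633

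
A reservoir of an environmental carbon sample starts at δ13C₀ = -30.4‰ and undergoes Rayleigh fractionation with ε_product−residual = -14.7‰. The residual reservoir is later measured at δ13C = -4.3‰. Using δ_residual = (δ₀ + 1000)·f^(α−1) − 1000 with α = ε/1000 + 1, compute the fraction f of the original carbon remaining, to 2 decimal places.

α − 1 = ε/1000 = -0.0147
(δ_res + 1000)/(δ₀ + 1000) = (-4.3 + 1000)/(-30.4 + 1000) = 995.7/969.6 = 1.026918
f = 1.026918^(1/-0.0147) = exp(ln(1.026918)/-0.0147) = exp(0.02656/-0.0147)
f = exp(-1.8070) = 0.1642

0.16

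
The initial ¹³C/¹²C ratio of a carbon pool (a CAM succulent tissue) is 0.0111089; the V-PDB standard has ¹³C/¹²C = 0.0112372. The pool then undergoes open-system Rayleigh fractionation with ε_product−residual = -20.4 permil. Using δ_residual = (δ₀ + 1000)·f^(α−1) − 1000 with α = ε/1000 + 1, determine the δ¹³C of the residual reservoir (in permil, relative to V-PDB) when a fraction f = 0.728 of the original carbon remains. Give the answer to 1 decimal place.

δ₀ = (0.0111089/0.0112372 − 1)×1000 = (0.988583 − 1)×1000 = -11.417 permil
α − 1 = ε/1000 = -0.0204
f^(α−1) = 0.728^(-0.0204) = 1.006497
δ_res = (-11.417 + 1000) × 1.006497 − 1000 = 995.005 − 1000 = -4.99 permil

-5.0 permil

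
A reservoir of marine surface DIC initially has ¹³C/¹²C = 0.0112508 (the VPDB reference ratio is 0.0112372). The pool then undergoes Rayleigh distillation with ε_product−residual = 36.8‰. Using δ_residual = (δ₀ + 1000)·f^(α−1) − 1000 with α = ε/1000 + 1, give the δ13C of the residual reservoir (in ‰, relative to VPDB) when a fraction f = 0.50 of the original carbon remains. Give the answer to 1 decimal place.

δ₀ = (0.0112508/0.0112372 − 1)×1000 = (1.001210 − 1)×1000 = 1.210‰
α − 1 = ε/1000 = 0.0368
f^(α−1) = 0.50^(0.0368) = 0.974815
δ_res = (1.210 + 1000) × 0.974815 − 1000 = 975.995 − 1000 = -24.01‰

-24.0‰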